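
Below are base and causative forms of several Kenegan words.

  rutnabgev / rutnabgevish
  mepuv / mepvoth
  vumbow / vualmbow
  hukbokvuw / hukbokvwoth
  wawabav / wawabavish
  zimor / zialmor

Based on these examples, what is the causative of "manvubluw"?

manvublwoth

vumbow and hukbokvuw both end in -w yet inflect differently (vualmbow, hukbokvwoth), so the final letter is not what conditions the rule; the last vowel is.
"manvubluw" has last vowel 'u'. The stems whose last vowel is 'u' (mepuv → mepvoth, hukbokvuw → hukbokvwoth) delete the last vowel and add -oth.
So manvubluw → manvublwoth.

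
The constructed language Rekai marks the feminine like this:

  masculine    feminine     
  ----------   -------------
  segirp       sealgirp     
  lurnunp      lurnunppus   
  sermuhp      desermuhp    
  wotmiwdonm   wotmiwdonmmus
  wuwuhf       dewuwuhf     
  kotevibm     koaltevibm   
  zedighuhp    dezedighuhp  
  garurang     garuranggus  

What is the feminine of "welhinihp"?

dewelhinihp

lurnunp and sermuhp both end in -p yet inflect differently (lurnunppus, desermuhp), so the final letter is not what conditions the rule; the second-to-last letter is.
"welhinihp" has second-to-last letter 'h'. The stems whose second-to-last letter is 'h' (wuwuhf → dewuwuhf, sermuhp → desermuhp, zedighuhp → dezedighuhp) add the prefix de-.
The other patterns: stems whose second-to-last letter is 'n' double the final consonant and add -us; stems whose second-to-last letter is 'b' or 'r' insert -al- after the first vowel.
So welhinihp → dewelhinihp.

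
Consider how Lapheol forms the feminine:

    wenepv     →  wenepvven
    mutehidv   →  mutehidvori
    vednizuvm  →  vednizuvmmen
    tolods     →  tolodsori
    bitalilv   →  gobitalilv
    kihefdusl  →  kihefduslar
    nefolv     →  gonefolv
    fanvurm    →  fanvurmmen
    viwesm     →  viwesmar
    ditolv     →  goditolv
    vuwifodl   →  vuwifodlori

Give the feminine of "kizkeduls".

gokizkeduls

"kizkeduls" has second-to-last letter 'l'. The stems whose second-to-last letter is 'l' (nefolv → gonefolv, bitalilv → gobitalilv, ditolv → goditolv) add the prefix go-.
The other patterns: stems whose second-to-last letter is 'd' add -ori; stems whose second-to-last letter is 's' add -ar; stems whose second-to-last letter is 'p', 'r' or 'v' double the final consonant and add -en.
So kizkeduls → gokizkeduls.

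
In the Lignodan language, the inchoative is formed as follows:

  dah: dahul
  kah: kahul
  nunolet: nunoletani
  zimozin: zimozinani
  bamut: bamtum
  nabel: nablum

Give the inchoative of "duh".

bamut and nunolet both end in -t yet inflect differently (bamtum, nunoletani), so the final letter is not what conditions the rule; the number of vowels is.
"duh" has 1 vowel. The stems with 1 vowel (dah → dahul, kah → kahul) add -ul.
So duh → duhul.

duhul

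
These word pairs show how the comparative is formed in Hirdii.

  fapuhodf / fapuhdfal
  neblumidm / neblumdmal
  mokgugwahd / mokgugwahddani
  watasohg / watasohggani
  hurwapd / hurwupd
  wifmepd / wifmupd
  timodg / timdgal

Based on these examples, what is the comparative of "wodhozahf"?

watasohg and timodg both end in -g yet inflect differently (watasohggani, timdgal), so the final letter is not what conditions the rule; the second-to-last letter is.
"wodhozahf" has second-to-last letter 'h'. The stems whose second-to-last letter is 'h' (mokgugwahd → mokgugwahddani, watasohg → watasohggani) double the final consonant and add -ani.
The other patterns: stems whose second-to-last letter is 'd' delete the last vowel and add -al; stems whose second-to-last letter is 'p' change the last vowel to 'u'.
So wodhozahf → wodhozahffani.

wodhozahffani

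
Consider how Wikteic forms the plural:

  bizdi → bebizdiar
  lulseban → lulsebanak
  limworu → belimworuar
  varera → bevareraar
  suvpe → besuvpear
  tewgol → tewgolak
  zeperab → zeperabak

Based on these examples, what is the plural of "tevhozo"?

"tevhozo" ends in a vowel. The stems ending in a vowel (limworu → belimworuar, varera → bevareraar, suvpe → besuvpear) add be- … -ar around the stem.
So tevhozo → betevhozoar.

betevhozoar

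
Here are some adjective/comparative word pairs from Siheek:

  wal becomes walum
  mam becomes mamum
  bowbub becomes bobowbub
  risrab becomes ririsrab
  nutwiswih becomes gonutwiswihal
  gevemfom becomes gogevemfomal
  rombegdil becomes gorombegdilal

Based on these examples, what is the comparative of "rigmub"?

ririgmub

mam and gevemfom both end in -m yet inflect differently (mamum, gogevemfomal), so the final letter is not what conditions the rule; the number of vowels is.
"rigmub" has 2 vowels. The stems with 2 vowels (bowbub → bobowbub, risrab → ririsrab) repeat the first consonant+vowel as a prefix.
The other patterns: stems with 1 vowel add -um; stems with 3 vowels add go- … -al around the stem.
So rigmub → ririgmub.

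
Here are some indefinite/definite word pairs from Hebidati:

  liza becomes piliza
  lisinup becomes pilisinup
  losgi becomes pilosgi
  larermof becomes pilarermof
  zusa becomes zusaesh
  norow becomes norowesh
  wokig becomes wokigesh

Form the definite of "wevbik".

liza and zusa both end in -a yet inflect differently (piliza, zusaesh), so the final letter is not what conditions the rule; the first letter is.
"wevbik" begins with w-. The one such stem in the data (wokig → wokigesh) adds -esh, so the same rule applies.
So wevbik → wevbikesh.

wevbikesh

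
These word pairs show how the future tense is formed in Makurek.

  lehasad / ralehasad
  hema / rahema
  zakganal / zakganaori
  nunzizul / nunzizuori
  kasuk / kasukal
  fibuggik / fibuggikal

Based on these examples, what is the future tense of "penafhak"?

penafhakal

lehasad and zakganal both have last vowel 'a' yet inflect differently (ralehasad, zakganaori), so the last vowel is not what conditions the rule; the final letter is.
"penafhak" ends in -k. The stems ending in -k (kasuk → kasukal, fibuggik → fibuggikal) add -al.
So penafhak → penafhakal.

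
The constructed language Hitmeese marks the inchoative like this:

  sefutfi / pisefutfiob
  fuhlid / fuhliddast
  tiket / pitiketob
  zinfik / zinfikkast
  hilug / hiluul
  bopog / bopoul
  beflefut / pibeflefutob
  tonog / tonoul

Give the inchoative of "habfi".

beflefut and hilug both have last vowel 'u' yet inflect differently (pibeflefutob, hiluul), so the last vowel is not what conditions the rule; the final letter is.
"habfi" ends in -i. The one such stem in the data (sefutfi → pisefutfiob) adds pi- … -ob around the stem, so the same rule applies.
So habfi → pihabfiob.

pihabfiob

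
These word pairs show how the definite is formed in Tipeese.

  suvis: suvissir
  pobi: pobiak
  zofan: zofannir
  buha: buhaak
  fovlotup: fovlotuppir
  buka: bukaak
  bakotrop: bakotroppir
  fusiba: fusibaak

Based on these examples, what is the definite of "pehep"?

peheppir

"pehep" ends in a consonant. The stems ending in a consonant (bakotrop → bakotroppir, zofan → zofannir, suvis → suvissir) double the final consonant and add -ir.
The other pattern: stems ending in a vowel add -ak.
So pehep → peheppir.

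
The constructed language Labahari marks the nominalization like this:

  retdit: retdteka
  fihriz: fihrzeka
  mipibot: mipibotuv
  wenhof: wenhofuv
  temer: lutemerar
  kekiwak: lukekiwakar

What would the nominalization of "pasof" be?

pasofuv

retdit and mipibot both end in -t yet inflect differently (retdteka, mipibotuv), so the final letter is not what conditions the rule; the last vowel is.
"pasof" has last vowel 'o'. The stems whose last vowel is 'o' (mipibot → mipibotuv, wenhof → wenhofuv) add -uv.
So pasof → pasofuv.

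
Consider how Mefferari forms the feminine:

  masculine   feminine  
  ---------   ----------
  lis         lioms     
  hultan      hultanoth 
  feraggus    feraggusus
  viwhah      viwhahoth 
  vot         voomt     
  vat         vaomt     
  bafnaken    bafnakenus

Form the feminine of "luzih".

"luzih" has 2 vowels. The stems with 2 vowels (hultan → hultanoth, viwhah → viwhahoth) add -oth.
The other patterns: stems with 1 vowel insert -om- after the first vowel; stems with 3 vowels add -us.
So luzih → luzihoth.

luzihoth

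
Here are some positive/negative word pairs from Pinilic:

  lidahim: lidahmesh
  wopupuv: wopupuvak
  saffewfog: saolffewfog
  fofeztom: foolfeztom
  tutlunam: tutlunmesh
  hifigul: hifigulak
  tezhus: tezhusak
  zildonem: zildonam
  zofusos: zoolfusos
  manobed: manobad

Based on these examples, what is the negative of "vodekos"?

zildonem and fofeztom both end in -m yet inflect differently (zildonam, foolfeztom), so the final letter is not what conditions the rule; the last vowel is.
"vodekos" has last vowel 'o'. The stems whose last vowel is 'o' (fofeztom → foolfeztom, zofusos → zoolfusos, saffewfog → saolffewfog) insert -ol- after the first vowel.
The other patterns: stems whose last vowel is 'e' change the last vowel to 'a'; stems whose last vowel is 'u' add -ak; stems whose last vowel is 'a' or 'i' delete the last vowel and add -esh.
So vodekos → vooldekos.

vooldekos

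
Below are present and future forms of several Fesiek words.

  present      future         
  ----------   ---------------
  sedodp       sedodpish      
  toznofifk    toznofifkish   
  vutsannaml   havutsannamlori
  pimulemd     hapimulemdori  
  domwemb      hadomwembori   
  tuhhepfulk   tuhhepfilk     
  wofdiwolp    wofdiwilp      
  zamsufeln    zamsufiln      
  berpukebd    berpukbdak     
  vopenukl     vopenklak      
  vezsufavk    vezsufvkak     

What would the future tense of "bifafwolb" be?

bifafwilb

toznofifk and tuhhepfulk both end in -k yet inflect differently (toznofifkish, tuhhepfilk), so the final letter is not what conditions the rule; the second-to-last letter is.
"bifafwolb" has second-to-last letter 'l'. The stems whose second-to-last letter is 'l' (tuhhepfulk → tuhhepfilk, wofdiwolp → wofdiwilp, zamsufeln → zamsufiln) change the last vowel to 'i'.
The other patterns: stems whose second-to-last letter is 'd' or 'f' add -ish; stems whose second-to-last letter is 'm' add ha- … -ori around the stem; stems whose second-to-last letter is 'b', 'k' or 'v' delete the last vowel and add -ak.
So bifafwolb → bifafwilb.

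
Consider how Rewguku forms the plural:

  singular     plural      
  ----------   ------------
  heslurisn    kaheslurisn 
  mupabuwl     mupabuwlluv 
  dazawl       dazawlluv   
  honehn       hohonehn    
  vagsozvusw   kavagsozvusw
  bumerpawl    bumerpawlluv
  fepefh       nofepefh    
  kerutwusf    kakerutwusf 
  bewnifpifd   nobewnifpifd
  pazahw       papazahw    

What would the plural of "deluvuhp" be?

"deluvuhp" has second-to-last letter 'h'. The stems whose second-to-last letter is 'h' (honehn → hohonehn, pazahw → papazahw) repeat the first consonant+vowel as a prefix.
The other patterns: stems whose second-to-last letter is 'w' double the final consonant and add -uv; stems whose second-to-last letter is 's' add the prefix ka-; stems whose second-to-last letter is 'f' add the prefix no-.
So deluvuhp → dedeluvuhp.

dedeluvuhp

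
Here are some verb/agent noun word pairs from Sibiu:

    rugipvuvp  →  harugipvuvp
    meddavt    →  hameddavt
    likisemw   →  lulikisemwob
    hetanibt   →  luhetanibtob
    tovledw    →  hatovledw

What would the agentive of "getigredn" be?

"getigredn" has second-to-last letter 'd'. The one such stem in the data (tovledw → hatovledw) adds the prefix ha-, so the same rule applies.
So getigredn → hagetigredn.

hagetigredn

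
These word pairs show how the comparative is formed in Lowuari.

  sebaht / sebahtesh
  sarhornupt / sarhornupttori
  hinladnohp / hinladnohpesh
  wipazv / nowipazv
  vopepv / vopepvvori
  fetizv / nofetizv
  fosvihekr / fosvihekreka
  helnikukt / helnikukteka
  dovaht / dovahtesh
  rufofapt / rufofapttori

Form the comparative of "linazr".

"linazr" has second-to-last letter 'z'. The stems whose second-to-last letter is 'z' (fetizv → nofetizv, wipazv → nowipazv) add the prefix no-.
The other patterns: stems whose second-to-last letter is 'p' double the final consonant and add -ori; stems whose second-to-last letter is 'h' add -esh; stems whose second-to-last letter is 'k' add -eka.
So linazr → nolinazr.

nolinazr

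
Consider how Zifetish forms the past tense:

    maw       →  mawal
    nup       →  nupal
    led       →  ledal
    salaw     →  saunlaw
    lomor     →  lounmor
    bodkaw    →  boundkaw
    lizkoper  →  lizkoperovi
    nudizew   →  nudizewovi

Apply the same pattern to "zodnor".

maw and salaw both end in -w yet inflect differently (mawal, saunlaw), so the final letter is not what conditions the rule; the number of vowels is.
"zodnor" has 2 vowels. The stems with 2 vowels (salaw → saunlaw, lomor → lounmor, bodkaw → boundkaw) insert -un- after the first vowel.
So zodnor → zoundnor.

zoundnor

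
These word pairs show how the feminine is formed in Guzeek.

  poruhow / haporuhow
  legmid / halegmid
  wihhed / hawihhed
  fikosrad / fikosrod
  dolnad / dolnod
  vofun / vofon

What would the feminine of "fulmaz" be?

"fulmaz" has last vowel 'a'. The stems whose last vowel is 'a' (fikosrad → fikosrod, dolnad → dolnod) change the last vowel to 'o'.
So fulmaz → fulmoz.

fulmoz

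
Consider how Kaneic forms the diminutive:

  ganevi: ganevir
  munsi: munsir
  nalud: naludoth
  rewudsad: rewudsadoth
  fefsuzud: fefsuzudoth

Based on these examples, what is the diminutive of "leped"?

lepedoth

"leped" ends in -d. The stems ending in -d (nalud → naludoth, rewudsad → rewudsadoth, fefsuzud → fefsuzudoth) add -oth.
The other pattern: stems ending in -i drop the final letter and add -ir.
So leped → lepedoth.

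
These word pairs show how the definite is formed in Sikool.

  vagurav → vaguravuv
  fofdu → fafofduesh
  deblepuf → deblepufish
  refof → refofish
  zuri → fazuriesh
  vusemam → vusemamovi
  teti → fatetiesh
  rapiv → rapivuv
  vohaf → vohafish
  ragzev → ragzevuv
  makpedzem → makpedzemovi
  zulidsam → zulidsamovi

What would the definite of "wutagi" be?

fawutagiesh

"wutagi" ends in -i. The stems ending in -i (zuri → fazuriesh, teti → fatetiesh) add fa- … -esh around the stem.
So wutagi → fawutagiesh.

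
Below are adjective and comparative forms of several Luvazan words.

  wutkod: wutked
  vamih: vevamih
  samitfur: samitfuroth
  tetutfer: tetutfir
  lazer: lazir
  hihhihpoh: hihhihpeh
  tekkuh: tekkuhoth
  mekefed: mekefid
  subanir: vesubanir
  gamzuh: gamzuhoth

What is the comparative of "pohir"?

vepohir

samitfur and subanir both end in -r yet inflect differently (samitfuroth, vesubanir), so the final letter is not what conditions the rule; the last vowel is.
"pohir" has last vowel 'i'. The stems whose last vowel is 'i' (subanir → vesubanir, vamih → vevamih) add the prefix ve-.
So pohir → vepohir.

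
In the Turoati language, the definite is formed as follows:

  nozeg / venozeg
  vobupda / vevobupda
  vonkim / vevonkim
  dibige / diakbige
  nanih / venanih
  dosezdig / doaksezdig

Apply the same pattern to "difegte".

dosezdig and nozeg both end in -g yet inflect differently (doaksezdig, venozeg), so the final letter is not what conditions the rule; the first letter is.
"difegte" begins with d-. The stems beginning with d- (dibige → diakbige, dosezdig → doaksezdig) insert -ak- after the first vowel.
So difegte → diakfegte.

diakfegte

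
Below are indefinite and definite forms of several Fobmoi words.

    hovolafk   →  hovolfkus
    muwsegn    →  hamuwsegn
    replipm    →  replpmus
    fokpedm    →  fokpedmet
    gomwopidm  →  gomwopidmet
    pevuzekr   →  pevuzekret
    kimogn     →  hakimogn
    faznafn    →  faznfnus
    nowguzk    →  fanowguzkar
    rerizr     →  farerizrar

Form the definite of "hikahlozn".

fahikahloznar

nowguzk and hovolafk both end in -k yet inflect differently (fanowguzkar, hovolfkus), so the final letter is not what conditions the rule; the second-to-last letter is.
"hikahlozn" has second-to-last letter 'z'. The stems whose second-to-last letter is 'z' (nowguzk → fanowguzkar, rerizr → farerizrar) add fa- … -ar around the stem.
So hikahlozn → fahikahloznar.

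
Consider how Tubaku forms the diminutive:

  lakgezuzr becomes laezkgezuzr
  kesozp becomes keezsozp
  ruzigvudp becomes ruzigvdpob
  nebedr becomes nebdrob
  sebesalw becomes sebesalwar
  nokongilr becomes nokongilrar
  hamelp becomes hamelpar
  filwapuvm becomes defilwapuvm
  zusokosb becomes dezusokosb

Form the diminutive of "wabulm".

wabulmar

kesozp and ruzigvudp both end in -p yet inflect differently (keezsozp, ruzigvdpob), so the final letter is not what conditions the rule; the second-to-last letter is.
"wabulm" has second-to-last letter 'l'. The stems whose second-to-last letter is 'l' (sebesalw → sebesalwar, nokongilr → nokongilrar, hamelp → hamelpar) add -ar.
The other patterns: stems whose second-to-last letter is 'z' insert -ez- after the first vowel; stems whose second-to-last letter is 'd' delete the last vowel and add -ob; stems whose second-to-last letter is 's' or 'v' add the prefix de-.
So wabulm → wabulmar.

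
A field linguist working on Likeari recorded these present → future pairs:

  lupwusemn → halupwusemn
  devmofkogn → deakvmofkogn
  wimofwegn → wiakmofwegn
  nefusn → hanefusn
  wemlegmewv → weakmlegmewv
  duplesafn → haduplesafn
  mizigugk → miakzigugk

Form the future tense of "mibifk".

"mibifk" has second-to-last letter 'f'. The one such stem in the data (duplesafn → haduplesafn) adds the prefix ha-, so the same rule applies.
So mibifk → hamibifk.

hamibifk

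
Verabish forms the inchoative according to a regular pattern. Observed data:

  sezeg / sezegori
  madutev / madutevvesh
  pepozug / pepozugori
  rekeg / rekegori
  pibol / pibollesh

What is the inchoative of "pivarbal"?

rekeg and madutev both have last vowel 'e' yet inflect differently (rekegori, madutevvesh), so the last vowel is not what conditions the rule; the final letter is.
"pivarbal" ends in -l. The one such stem in the data (pibol → pibollesh) doubles the final consonant and adds -esh (as does madutev), so the same rule applies.
So pivarbal → pivarballesh.

pivarballesh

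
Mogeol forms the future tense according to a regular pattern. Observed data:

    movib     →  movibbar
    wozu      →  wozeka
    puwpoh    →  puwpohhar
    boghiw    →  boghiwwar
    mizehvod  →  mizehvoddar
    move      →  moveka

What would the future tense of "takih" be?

takihhar

mizehvod and move both begin with m- yet inflect differently (mizehvoddar, moveka), so the first letter is not what conditions the rule; whether the stem ends in a vowel or a consonant is.
"takih" ends in a consonant. The stems ending in a consonant (boghiw → boghiwwar, mizehvod → mizehvoddar, puwpoh → puwpohhar) double the final consonant and add -ar.
The other pattern: stems ending in a vowel drop the final letter and add -eka.
So takih → takihhar.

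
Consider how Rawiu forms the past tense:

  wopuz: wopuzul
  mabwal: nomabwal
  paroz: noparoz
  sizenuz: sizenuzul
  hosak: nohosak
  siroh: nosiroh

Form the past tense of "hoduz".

hoduzul

sizenuz and paroz both end in -z yet inflect differently (sizenuzul, noparoz), so the final letter is not what conditions the rule; the last vowel is.
"hoduz" has last vowel 'u'. The stems whose last vowel is 'u' (sizenuz → sizenuzul, wopuz → wopuzul) add -ul.
So hoduz → hoduzul.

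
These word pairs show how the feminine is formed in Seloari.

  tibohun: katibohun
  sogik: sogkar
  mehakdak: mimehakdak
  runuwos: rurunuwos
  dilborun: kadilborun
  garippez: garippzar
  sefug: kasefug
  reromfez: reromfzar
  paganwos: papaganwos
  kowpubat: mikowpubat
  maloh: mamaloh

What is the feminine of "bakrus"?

kabakrus

mehakdak and sogik both end in -k yet inflect differently (mimehakdak, sogkar), so the final letter is not what conditions the rule; the last vowel is.
"bakrus" has last vowel 'u'. The stems whose last vowel is 'u' (tibohun → katibohun, sefug → kasefug, dilborun → kadilborun) add the prefix ka-.
So bakrus → kabakrus.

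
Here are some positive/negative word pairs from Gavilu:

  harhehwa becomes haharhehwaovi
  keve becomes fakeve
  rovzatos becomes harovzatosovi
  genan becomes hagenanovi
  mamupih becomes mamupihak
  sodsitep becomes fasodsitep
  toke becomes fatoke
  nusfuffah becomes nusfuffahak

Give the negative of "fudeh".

"fudeh" ends in -h. The stems ending in -h (mamupih → mamupihak, nusfuffah → nusfuffahak) add -ak.
The other patterns: stems ending in -e or -p add the prefix fa-; stems ending in -a, -n or -s add ha- … -ovi around the stem.
So fudeh → fudehak.

fudehak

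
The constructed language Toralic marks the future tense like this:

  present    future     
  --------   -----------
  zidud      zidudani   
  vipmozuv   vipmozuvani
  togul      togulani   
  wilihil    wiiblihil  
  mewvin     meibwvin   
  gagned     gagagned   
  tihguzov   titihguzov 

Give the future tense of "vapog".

vavapog

togul and wilihil both end in -l yet inflect differently (togulani, wiiblihil), so the final letter is not what conditions the rule; the last vowel is.
"vapog" has last vowel 'o'. The one such stem in the data (tihguzov → titihguzov) repeats the first consonant+vowel as a prefix (as does gagned), so the same rule applies.
The other patterns: stems whose last vowel is 'u' add -ani; stems whose last vowel is 'i' insert -ib- after the first vowel.
So vapog → vavapog.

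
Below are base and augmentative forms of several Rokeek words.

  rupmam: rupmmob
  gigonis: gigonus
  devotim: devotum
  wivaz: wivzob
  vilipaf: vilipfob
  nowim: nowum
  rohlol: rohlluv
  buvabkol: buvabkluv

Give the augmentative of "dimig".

"dimig" has last vowel 'i'. The stems whose last vowel is 'i' (devotim → devotum, nowim → nowum, gigonis → gigonus) change the last vowel to 'u'.
The other patterns: stems whose last vowel is 'a' delete the last vowel and add -ob; stems whose last vowel is 'o' delete the last vowel and add -uv.
So dimig → dimug.

dimug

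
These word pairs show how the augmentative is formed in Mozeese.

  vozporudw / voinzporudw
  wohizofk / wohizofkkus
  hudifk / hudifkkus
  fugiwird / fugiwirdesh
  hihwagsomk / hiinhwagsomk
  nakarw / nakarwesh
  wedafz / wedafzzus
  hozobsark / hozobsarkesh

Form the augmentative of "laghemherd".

laghemherdesh

hozobsark and hudifk both end in -k yet inflect differently (hozobsarkesh, hudifkkus), so the final letter is not what conditions the rule; the second-to-last letter is.
"laghemherd" has second-to-last letter 'r'. The stems whose second-to-last letter is 'r' (nakarw → nakarwesh, hozobsark → hozobsarkesh, fugiwird → fugiwirdesh) add -esh.
So laghemherd → laghemherdesh.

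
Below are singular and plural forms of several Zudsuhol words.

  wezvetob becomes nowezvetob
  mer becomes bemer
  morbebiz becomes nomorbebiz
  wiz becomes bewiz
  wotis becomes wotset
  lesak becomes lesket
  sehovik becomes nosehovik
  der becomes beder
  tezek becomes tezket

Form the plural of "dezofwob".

wiz and morbebiz both end in -z yet inflect differently (bewiz, nomorbebiz), so the final letter is not what conditions the rule; the number of vowels is.
"dezofwob" has 3 vowels. The stems with 3 vowels (wezvetob → nowezvetob, morbebiz → nomorbebiz, sehovik → nosehovik) add the prefix no-.
So dezofwob → nodezofwob.

nodezofwob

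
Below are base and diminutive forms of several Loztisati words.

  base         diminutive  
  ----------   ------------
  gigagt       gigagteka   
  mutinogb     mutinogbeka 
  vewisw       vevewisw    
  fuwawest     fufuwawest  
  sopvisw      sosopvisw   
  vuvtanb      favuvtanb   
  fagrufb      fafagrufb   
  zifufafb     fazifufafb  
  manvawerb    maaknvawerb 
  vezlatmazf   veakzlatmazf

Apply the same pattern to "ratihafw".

faratihafw

gigagt and fuwawest both end in -t yet inflect differently (gigagteka, fufuwawest), so the final letter is not what conditions the rule; the second-to-last letter is.
"ratihafw" has second-to-last letter 'f'. The stems whose second-to-last letter is 'f' (fagrufb → fafagrufb, zifufafb → fazifufafb) add the prefix fa-.
So ratihafw → faratihafw.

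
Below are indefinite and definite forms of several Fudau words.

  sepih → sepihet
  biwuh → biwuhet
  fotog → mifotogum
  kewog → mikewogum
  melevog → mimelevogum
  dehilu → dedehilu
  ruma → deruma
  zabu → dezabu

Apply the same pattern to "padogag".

"padogag" ends in -g. The stems ending in -g (fotog → mifotogum, kewog → mikewogum, melevog → mimelevogum) add mi- … -um around the stem.
So padogag → mipadogagum.

mipadogagum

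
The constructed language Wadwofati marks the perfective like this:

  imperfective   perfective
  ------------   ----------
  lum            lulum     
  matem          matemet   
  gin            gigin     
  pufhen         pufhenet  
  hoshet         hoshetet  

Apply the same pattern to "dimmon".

lum and matem both end in -m yet inflect differently (lulum, matemet), so the final letter is not what conditions the rule; the number of vowels is.
"dimmon" has 2 vowels. The stems with 2 vowels (matem → matemet, hoshet → hoshetet, pufhen → pufhenet) add -et.
The other pattern: stems with 1 vowel repeat the first consonant+vowel as a prefix.
So dimmon → dimmonet.

dimmonet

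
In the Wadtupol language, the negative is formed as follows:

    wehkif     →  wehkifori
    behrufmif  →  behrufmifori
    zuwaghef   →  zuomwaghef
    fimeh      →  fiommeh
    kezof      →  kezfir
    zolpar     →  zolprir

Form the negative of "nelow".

nelwir

wehkif and zuwaghef both end in -f yet inflect differently (wehkifori, zuomwaghef), so the final letter is not what conditions the rule; the last vowel is.
"nelow" has last vowel 'o'. The one such stem in the data (kezof → kezfir) deletes the last vowel and adds -ir (as does zolpar), so the same rule applies.
The other patterns: stems whose last vowel is 'i' add -ori; stems whose last vowel is 'e' insert -om- after the first vowel.
So nelow → nelwir.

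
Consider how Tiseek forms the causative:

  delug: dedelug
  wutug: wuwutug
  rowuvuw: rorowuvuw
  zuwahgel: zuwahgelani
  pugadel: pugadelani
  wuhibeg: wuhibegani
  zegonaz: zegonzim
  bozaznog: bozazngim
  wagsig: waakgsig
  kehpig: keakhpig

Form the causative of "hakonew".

hakonewani

delug and wuhibeg both end in -g yet inflect differently (dedelug, wuhibegani), so the final letter is not what conditions the rule; the last vowel is.
"hakonew" has last vowel 'e'. The stems whose last vowel is 'e' (zuwahgel → zuwahgelani, pugadel → pugadelani, wuhibeg → wuhibegani) add -ani.
So hakonew → hakonewani.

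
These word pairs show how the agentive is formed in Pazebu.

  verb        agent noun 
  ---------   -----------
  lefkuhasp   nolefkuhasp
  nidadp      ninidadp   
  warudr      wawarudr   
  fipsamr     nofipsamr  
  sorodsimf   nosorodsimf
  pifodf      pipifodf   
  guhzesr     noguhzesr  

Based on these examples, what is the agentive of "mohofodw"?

momohofodw

"mohofodw" has second-to-last letter 'd'. The stems whose second-to-last letter is 'd' (warudr → wawarudr, nidadp → ninidadp, pifodf → pipifodf) repeat the first consonant+vowel as a prefix.
So mohofodw → momohofodw.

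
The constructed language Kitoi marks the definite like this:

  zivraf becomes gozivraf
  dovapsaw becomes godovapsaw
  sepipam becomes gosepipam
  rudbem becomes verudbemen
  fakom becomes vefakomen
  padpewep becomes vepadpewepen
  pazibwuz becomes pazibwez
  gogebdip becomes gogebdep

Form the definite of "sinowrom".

vesinowromen

"sinowrom" has last vowel 'o'. The one such stem in the data (fakom → vefakomen) adds ve- … -en around the stem, so the same rule applies.
The other patterns: stems whose last vowel is 'a' add the prefix go-; stems whose last vowel is 'i' or 'u' change the last vowel to 'e'.
So sinowrom → vesinowromen.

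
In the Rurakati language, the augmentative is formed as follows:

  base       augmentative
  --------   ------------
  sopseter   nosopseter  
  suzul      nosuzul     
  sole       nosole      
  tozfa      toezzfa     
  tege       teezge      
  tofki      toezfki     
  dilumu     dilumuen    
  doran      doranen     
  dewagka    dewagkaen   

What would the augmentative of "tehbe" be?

sole and tege both end in -e yet inflect differently (nosole, teezge), so the final letter is not what conditions the rule; the first letter is.
"tehbe" begins with t-. The stems beginning with t- (tozfa → toezzfa, tege → teezge, tofki → toezfki) insert -ez- after the first vowel.
So tehbe → teezhbe.

teezhbe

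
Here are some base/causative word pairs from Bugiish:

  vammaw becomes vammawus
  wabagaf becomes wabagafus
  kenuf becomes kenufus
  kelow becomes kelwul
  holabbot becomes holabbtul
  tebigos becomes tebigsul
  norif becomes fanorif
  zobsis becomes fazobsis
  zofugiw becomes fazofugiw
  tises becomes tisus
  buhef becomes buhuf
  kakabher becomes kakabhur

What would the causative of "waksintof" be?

waksintful

vammaw and kelow both end in -w yet inflect differently (vammawus, kelwul), so the final letter is not what conditions the rule; the last vowel is.
"waksintof" has last vowel 'o'. The stems whose last vowel is 'o' (kelow → kelwul, holabbot → holabbtul, tebigos → tebigsul) delete the last vowel and add -ul.
The other patterns: stems whose last vowel is 'a' or 'u' add -us; stems whose last vowel is 'i' add the prefix fa-; stems whose last vowel is 'e' change the last vowel to 'u'.
So waksintof → waksintful.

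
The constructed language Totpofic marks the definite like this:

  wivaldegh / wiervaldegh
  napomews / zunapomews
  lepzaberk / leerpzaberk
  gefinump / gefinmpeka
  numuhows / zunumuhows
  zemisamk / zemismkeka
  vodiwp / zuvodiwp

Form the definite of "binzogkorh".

biernzogkorh

gefinump and vodiwp both end in -p yet inflect differently (gefinmpeka, zuvodiwp), so the final letter is not what conditions the rule; the second-to-last letter is.
"binzogkorh" has second-to-last letter 'r'. The one such stem in the data (lepzaberk → leerpzaberk) inserts -er- after the first vowel (as does wivaldegh), so the same rule applies.
So binzogkorh → biernzogkorh.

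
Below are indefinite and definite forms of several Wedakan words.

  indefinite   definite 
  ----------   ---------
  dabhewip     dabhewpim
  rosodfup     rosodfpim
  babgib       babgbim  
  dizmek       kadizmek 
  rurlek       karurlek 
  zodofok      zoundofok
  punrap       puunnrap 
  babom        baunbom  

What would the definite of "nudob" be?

"nudob" has last vowel 'o'. The stems whose last vowel is 'o' (zodofok → zoundofok, babom → baunbom) insert -un- after the first vowel.
The other patterns: stems whose last vowel is 'i' or 'u' delete the last vowel and add -im; stems whose last vowel is 'e' add the prefix ka-.
So nudob → nuundob.

nuundob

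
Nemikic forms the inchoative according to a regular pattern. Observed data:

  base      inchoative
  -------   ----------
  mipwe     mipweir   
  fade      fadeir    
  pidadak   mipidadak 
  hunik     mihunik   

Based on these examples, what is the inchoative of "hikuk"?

mihikuk

mipwe and hunik both have 2 vowels yet inflect differently (mipweir, mihunik), so the number of vowels is not what conditions the rule; the final letter is.
"hikuk" ends in -k. The stems ending in -k (pidadak → mipidadak, hunik → mihunik) add the prefix mi-.
The other pattern: stems ending in -e add -ir.
So hikuk → mihikuk.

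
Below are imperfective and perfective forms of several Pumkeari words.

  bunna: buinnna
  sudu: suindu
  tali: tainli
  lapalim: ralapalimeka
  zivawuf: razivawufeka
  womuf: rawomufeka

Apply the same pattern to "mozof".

ramozofeka

tali and lapalim both have last vowel 'i' yet inflect differently (tainli, ralapalimeka), so the last vowel is not what conditions the rule; whether the stem ends in a vowel or a consonant is.
"mozof" ends in a consonant. The stems ending in a consonant (lapalim → ralapalimeka, zivawuf → razivawufeka, womuf → rawomufeka) add ra- … -eka around the stem.
The other pattern: stems ending in a vowel insert -in- after the first vowel.
So mozof → ramozofeka.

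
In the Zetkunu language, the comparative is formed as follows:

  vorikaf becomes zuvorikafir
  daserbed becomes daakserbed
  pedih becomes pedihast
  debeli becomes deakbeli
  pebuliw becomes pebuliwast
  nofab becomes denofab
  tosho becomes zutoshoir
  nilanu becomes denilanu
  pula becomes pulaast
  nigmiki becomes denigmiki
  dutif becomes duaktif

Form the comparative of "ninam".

nigmiki and debeli both end in -i yet inflect differently (denigmiki, deakbeli), so the final letter is not what conditions the rule; the first letter is.
"ninam" begins with n-. The stems beginning with n- (nilanu → denilanu, nofab → denofab, nigmiki → denigmiki) add the prefix de-.
So ninam → deninam.

deninam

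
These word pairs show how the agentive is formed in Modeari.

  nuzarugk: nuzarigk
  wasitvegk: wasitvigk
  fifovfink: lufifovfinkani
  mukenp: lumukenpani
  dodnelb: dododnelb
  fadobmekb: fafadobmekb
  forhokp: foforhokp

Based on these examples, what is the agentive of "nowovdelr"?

nuzarugk and fifovfink both end in -k yet inflect differently (nuzarigk, lufifovfinkani), so the final letter is not what conditions the rule; the second-to-last letter is.
"nowovdelr" has second-to-last letter 'l'. The one such stem in the data (dodnelb → dododnelb) repeats the first consonant+vowel as a prefix (as do fadobmekb, forhokp), so the same rule applies.
The other patterns: stems whose second-to-last letter is 'g' change the last vowel to 'i'; stems whose second-to-last letter is 'n' add lu- … -ani around the stem.
So nowovdelr → nonowovdelr.

nonowovdelr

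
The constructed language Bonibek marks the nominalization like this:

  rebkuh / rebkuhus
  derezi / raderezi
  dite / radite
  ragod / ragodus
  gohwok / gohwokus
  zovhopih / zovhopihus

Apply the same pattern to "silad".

siladus

"silad" ends in a consonant. The stems ending in a consonant (gohwok → gohwokus, zovhopih → zovhopihus, rebkuh → rebkuhus) add -us.
The other pattern: stems ending in a vowel add the prefix ra-.
So silad → siladus.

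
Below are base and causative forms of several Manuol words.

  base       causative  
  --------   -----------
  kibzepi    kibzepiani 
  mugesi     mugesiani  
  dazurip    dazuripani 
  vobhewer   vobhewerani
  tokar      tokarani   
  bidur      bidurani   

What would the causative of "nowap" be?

Every pair shown (kibzepi → kibzepiani, mugesi → mugesiani, dazurip → dazuripani, …) follows the same rule: add -ani.
So nowap → nowapani.

nowapani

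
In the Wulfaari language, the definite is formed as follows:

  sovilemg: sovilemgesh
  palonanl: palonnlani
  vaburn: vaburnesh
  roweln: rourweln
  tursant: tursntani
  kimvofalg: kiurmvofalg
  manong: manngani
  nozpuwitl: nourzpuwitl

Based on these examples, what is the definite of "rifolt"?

riurfolt

kimvofalg and manong both end in -g yet inflect differently (kiurmvofalg, manngani), so the final letter is not what conditions the rule; the second-to-last letter is.
"rifolt" has second-to-last letter 'l'. The stems whose second-to-last letter is 'l' (kimvofalg → kiurmvofalg, roweln → rourweln) insert -ur- after the first vowel.
The other patterns: stems whose second-to-last letter is 'n' delete the last vowel and add -ani; stems whose second-to-last letter is 'm' or 'r' add -esh.
So rifolt → riurfolt.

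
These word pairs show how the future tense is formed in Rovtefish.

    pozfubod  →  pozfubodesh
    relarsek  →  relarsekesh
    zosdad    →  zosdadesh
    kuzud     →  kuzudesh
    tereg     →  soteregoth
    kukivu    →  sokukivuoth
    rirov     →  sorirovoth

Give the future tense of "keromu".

sokeromuoth

relarsek and tereg both have last vowel 'e' yet inflect differently (relarsekesh, soteregoth), so the last vowel is not what conditions the rule; the final letter is.
"keromu" ends in -u. The one such stem in the data (kukivu → sokukivuoth) adds so- … -oth around the stem, so the same rule applies.
The other pattern: stems ending in -d or -k add -esh.
So keromu → sokeromuoth.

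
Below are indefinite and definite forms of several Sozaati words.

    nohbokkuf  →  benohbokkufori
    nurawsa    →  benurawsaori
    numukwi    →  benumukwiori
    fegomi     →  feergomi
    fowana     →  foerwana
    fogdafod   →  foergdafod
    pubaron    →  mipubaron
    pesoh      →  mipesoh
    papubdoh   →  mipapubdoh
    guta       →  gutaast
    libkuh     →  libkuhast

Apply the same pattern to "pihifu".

"pihifu" begins with p-. The stems beginning with p- (pubaron → mipubaron, pesoh → mipesoh, papubdoh → mipapubdoh) add the prefix mi-.
The other patterns: stems beginning with n- add be- … -ori around the stem; stems beginning with f- insert -er- after the first vowel; stems beginning with g- or l- add -ast.
So pihifu → mipihifu.

mipihifu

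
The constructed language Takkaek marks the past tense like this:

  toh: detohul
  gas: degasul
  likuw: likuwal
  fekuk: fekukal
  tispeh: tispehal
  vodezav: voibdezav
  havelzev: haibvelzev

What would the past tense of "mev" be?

"mev" has 1 vowel. The stems with 1 vowel (toh → detohul, gas → degasul) add de- … -ul around the stem.
So mev → demevul.

demevul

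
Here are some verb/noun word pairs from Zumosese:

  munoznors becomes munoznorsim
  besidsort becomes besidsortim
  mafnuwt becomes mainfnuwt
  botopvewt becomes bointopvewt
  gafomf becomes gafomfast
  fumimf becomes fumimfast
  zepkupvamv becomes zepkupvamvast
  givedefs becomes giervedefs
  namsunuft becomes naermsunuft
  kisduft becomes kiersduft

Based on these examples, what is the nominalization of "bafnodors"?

besidsort and mafnuwt both end in -t yet inflect differently (besidsortim, mainfnuwt), so the final letter is not what conditions the rule; the second-to-last letter is.
"bafnodors" has second-to-last letter 'r'. The stems whose second-to-last letter is 'r' (munoznors → munoznorsim, besidsort → besidsortim) add -im.
The other patterns: stems whose second-to-last letter is 'w' insert -in- after the first vowel; stems whose second-to-last letter is 'm' add -ast; stems whose second-to-last letter is 'f' insert -er- after the first vowel.
So bafnodors → bafnodorsim.

bafnodorsim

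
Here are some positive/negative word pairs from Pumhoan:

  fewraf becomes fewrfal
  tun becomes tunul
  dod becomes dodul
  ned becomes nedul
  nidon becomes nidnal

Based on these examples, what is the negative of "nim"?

"nim" has 1 vowel. The stems with 1 vowel (tun → tunul, dod → dodul, ned → nedul) add -ul.
The other pattern: stems with 2 vowels delete the last vowel and add -al.
So nim → nimul.

nimul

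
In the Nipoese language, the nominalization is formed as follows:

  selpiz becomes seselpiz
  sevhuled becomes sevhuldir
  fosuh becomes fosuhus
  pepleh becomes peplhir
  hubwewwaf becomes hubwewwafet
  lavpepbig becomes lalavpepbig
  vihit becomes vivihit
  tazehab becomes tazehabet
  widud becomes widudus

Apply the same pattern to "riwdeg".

widud and sevhuled both end in -d yet inflect differently (widudus, sevhuldir), so the final letter is not what conditions the rule; the last vowel is.
"riwdeg" has last vowel 'e'. The stems whose last vowel is 'e' (sevhuled → sevhuldir, pepleh → peplhir) delete the last vowel and add -ir.
The other patterns: stems whose last vowel is 'a' add -et; stems whose last vowel is 'u' add -us; stems whose last vowel is 'i' repeat the first consonant+vowel as a prefix.
So riwdeg → riwdgir.

riwdgir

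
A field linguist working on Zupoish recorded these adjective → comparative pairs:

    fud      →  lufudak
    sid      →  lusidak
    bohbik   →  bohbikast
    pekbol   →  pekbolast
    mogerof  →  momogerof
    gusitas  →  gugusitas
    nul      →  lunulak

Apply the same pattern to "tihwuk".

tihwukast

"tihwuk" has 2 vowels. The stems with 2 vowels (bohbik → bohbikast, pekbol → pekbolast) add -ast.
So tihwuk → tihwukast.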